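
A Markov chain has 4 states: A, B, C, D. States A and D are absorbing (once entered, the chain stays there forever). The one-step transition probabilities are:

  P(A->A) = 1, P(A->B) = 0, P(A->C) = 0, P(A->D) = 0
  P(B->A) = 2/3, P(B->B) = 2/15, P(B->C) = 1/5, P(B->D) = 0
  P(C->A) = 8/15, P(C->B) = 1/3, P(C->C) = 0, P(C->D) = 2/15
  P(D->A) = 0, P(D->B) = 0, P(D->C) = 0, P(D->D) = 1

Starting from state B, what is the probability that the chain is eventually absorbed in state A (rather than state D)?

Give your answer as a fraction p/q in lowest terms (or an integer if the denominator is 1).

Answer: 29/30

Derivation:
Let a_i = P(absorbed in A | start in state i).
Boundary conditions: a_A = 1, a_D = 0.
For each transient state i, a_i = sum_j P(i->j) * a_j:
  a_B = 2/3*a_A + 2/15*a_B + 1/5*a_C + 0*a_D
  a_C = 8/15*a_A + 1/3*a_B + 0*a_C + 2/15*a_D

Substituting a_A = 1 and a_D = 0, rearrange to (I - Q) a = r where r[i] = P(i -> A):
  [13/15, -1/5] . (a_B, a_C) = 2/3
  [-1/3, 1] . (a_B, a_C) = 8/15

Solving yields:
  a_B = 29/30
  a_C = 77/90

Starting state is B, so the absorption probability is a_B = 29/30.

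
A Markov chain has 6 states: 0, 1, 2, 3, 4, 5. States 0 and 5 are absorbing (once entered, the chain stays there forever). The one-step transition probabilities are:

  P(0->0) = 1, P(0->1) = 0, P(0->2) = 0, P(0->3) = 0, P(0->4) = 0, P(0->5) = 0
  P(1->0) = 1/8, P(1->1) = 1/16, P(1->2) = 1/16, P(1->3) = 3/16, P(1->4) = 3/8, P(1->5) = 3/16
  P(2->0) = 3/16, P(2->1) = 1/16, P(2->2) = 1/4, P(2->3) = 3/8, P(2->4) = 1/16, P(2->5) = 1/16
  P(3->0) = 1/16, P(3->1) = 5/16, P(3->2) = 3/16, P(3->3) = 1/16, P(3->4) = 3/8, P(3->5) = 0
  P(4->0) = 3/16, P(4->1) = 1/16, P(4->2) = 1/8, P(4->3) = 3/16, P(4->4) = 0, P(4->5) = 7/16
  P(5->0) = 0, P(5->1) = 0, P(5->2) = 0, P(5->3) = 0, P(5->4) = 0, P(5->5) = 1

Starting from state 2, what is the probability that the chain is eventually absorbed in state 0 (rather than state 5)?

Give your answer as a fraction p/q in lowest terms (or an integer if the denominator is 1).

Answer: 2474/4551

Derivation:
Let a_i = P(absorbed in 0 | start in state i).
Boundary conditions: a_0 = 1, a_5 = 0.
For each transient state i, a_i = sum_j P(i->j) * a_j:
  a_1 = 1/8*a_0 + 1/16*a_1 + 1/16*a_2 + 3/16*a_3 + 3/8*a_4 + 3/16*a_5
  a_2 = 3/16*a_0 + 1/16*a_1 + 1/4*a_2 + 3/8*a_3 + 1/16*a_4 + 1/16*a_5
  a_3 = 1/16*a_0 + 5/16*a_1 + 3/16*a_2 + 1/16*a_3 + 3/8*a_4 + 0*a_5
  a_4 = 3/16*a_0 + 1/16*a_1 + 1/8*a_2 + 3/16*a_3 + 0*a_4 + 7/16*a_5

Substituting a_0 = 1 and a_5 = 0, rearrange to (I - Q) a = r where r[i] = P(i -> 0):
  [15/16, -1/16, -3/16, -3/8] . (a_1, a_2, a_3, a_4) = 1/8
  [-1/16, 3/4, -3/8, -1/16] . (a_1, a_2, a_3, a_4) = 3/16
  [-5/16, -3/16, 15/16, -3/8] . (a_1, a_2, a_3, a_4) = 1/16
  [-1/16, -1/8, -3/16, 1] . (a_1, a_2, a_3, a_4) = 3/16

Solving yields:
  a_1 = 3713/9102
  a_2 = 2474/4551
  a_3 = 12509/27306
  a_4 = 1113/3034

Starting state is 2, so the absorption probability is a_2 = 2474/4551.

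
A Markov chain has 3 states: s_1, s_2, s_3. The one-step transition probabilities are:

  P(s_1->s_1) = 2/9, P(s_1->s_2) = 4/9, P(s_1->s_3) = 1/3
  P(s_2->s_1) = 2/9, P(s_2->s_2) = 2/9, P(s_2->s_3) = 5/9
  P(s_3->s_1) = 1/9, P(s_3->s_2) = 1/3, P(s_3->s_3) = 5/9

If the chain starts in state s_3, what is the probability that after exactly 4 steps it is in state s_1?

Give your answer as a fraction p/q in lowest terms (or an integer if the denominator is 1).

Computing P^4 by repeated multiplication:
P^1 =
  s_1: [2/9, 4/9, 1/3]
  s_2: [2/9, 2/9, 5/9]
  s_3: [1/9, 1/3, 5/9]
P^2 =
  s_1: [5/27, 25/81, 41/81]
  s_2: [13/81, 1/3, 41/81]
  s_3: [13/81, 25/81, 43/81]
P^3 =
  s_1: [121/729, 233/729, 125/243]
  s_2: [121/729, 229/729, 379/729]
  s_3: [119/729, 77/243, 379/729]
P^4 =
  s_1: [361/2187, 2075/6561, 3403/6561]
  s_2: [1079/6561, 77/243, 3403/6561]
  s_3: [1079/6561, 2075/6561, 3407/6561]

(P^4)[s_3 -> s_1] = 1079/6561

Answer: 1079/6561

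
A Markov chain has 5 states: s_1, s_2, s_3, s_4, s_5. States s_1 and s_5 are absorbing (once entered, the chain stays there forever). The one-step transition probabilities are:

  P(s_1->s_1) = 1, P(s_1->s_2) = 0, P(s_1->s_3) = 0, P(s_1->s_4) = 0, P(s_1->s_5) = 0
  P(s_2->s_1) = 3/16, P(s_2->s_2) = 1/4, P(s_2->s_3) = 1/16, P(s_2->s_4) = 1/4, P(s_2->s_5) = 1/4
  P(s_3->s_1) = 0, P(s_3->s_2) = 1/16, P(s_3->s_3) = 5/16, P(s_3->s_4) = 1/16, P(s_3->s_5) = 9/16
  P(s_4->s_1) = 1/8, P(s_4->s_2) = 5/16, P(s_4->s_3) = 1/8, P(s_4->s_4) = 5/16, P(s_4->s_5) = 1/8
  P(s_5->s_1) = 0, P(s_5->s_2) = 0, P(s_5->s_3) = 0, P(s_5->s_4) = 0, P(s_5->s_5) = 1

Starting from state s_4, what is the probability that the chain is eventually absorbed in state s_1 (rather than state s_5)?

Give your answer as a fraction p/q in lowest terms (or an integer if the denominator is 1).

Let a_i = P(absorbed in s_1 | start in state i).
Boundary conditions: a_s_1 = 1, a_s_5 = 0.
For each transient state i, a_i = sum_j P(i->j) * a_j:
  a_s_2 = 3/16*a_s_1 + 1/4*a_s_2 + 1/16*a_s_3 + 1/4*a_s_4 + 1/4*a_s_5
  a_s_3 = 0*a_s_1 + 1/16*a_s_2 + 5/16*a_s_3 + 1/16*a_s_4 + 9/16*a_s_5
  a_s_4 = 1/8*a_s_1 + 5/16*a_s_2 + 1/8*a_s_3 + 5/16*a_s_4 + 1/8*a_s_5

Substituting a_s_1 = 1 and a_s_5 = 0, rearrange to (I - Q) a = r where r[i] = P(i -> s_1):
  [3/4, -1/16, -1/4] . (a_s_2, a_s_3, a_s_4) = 3/16
  [-1/16, 11/16, -1/16] . (a_s_2, a_s_3, a_s_4) = 0
  [-5/16, -1/8, 11/16] . (a_s_2, a_s_3, a_s_4) = 1/8

Solving yields:
  a_s_2 = 447/1184
  a_s_3 = 5/74
  a_s_4 = 433/1184

Starting state is s_4, so the absorption probability is a_s_4 = 433/1184.

Answer: 433/1184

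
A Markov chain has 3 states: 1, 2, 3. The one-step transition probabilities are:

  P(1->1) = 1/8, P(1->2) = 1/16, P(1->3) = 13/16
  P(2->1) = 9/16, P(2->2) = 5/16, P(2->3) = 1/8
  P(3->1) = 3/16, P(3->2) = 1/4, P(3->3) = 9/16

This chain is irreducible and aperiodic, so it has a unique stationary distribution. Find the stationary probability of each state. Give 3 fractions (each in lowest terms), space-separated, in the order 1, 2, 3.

The stationary distribution satisfies pi = pi * P, i.e.:
  pi_1 = 1/8*pi_1 + 9/16*pi_2 + 3/16*pi_3
  pi_2 = 1/16*pi_1 + 5/16*pi_2 + 1/4*pi_3
  pi_3 = 13/16*pi_1 + 1/8*pi_2 + 9/16*pi_3
with normalization: pi_1 + pi_2 + pi_3 = 1.

Using the first 2 balance equations plus normalization, the linear system A*pi = b is:
  [-7/8, 9/16, 3/16] . pi = 0
  [1/16, -11/16, 1/4] . pi = 0
  [1, 1, 1] . pi = 1

Solving yields:
  pi_1 = 23/91
  pi_2 = 59/273
  pi_3 = 145/273

Verification (pi * P):
  23/91*1/8 + 59/273*9/16 + 145/273*3/16 = 23/91 = pi_1  (ok)
  23/91*1/16 + 59/273*5/16 + 145/273*1/4 = 59/273 = pi_2  (ok)
  23/91*13/16 + 59/273*1/8 + 145/273*9/16 = 145/273 = pi_3  (ok)

Answer: 23/91 59/273 145/273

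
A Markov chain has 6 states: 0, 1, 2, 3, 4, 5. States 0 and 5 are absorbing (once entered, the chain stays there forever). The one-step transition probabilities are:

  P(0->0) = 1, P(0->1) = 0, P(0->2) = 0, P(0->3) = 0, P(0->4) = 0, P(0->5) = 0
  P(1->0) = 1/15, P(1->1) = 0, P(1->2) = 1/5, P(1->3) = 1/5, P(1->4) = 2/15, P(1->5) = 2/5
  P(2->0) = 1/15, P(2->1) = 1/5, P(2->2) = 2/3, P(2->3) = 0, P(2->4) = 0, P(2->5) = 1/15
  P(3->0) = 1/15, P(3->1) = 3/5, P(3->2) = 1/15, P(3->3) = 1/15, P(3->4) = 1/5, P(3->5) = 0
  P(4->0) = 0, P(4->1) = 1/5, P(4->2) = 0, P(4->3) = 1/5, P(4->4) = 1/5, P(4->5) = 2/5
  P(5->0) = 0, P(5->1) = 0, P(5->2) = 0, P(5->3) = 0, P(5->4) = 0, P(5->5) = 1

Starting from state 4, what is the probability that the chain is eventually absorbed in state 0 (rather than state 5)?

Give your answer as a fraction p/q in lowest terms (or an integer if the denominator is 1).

Let a_i = P(absorbed in 0 | start in state i).
Boundary conditions: a_0 = 1, a_5 = 0.
For each transient state i, a_i = sum_j P(i->j) * a_j:
  a_1 = 1/15*a_0 + 0*a_1 + 1/5*a_2 + 1/5*a_3 + 2/15*a_4 + 2/5*a_5
  a_2 = 1/15*a_0 + 1/5*a_1 + 2/3*a_2 + 0*a_3 + 0*a_4 + 1/15*a_5
  a_3 = 1/15*a_0 + 3/5*a_1 + 1/15*a_2 + 1/15*a_3 + 1/5*a_4 + 0*a_5
  a_4 = 0*a_0 + 1/5*a_1 + 0*a_2 + 1/5*a_3 + 1/5*a_4 + 2/5*a_5

Substituting a_0 = 1 and a_5 = 0, rearrange to (I - Q) a = r where r[i] = P(i -> 0):
  [1, -1/5, -1/5, -2/15] . (a_1, a_2, a_3, a_4) = 1/15
  [-1/5, 1/3, 0, 0] . (a_1, a_2, a_3, a_4) = 1/15
  [-3/5, -1/15, 14/15, -1/5] . (a_1, a_2, a_3, a_4) = 1/15
  [-1/5, 0, -1/5, 4/5] . (a_1, a_2, a_3, a_4) = 0

Solving yields:
  a_1 = 508/2641
  a_2 = 833/2641
  a_3 = 636/2641
  a_4 = 286/2641

Starting state is 4, so the absorption probability is a_4 = 286/2641.

Answer: 286/2641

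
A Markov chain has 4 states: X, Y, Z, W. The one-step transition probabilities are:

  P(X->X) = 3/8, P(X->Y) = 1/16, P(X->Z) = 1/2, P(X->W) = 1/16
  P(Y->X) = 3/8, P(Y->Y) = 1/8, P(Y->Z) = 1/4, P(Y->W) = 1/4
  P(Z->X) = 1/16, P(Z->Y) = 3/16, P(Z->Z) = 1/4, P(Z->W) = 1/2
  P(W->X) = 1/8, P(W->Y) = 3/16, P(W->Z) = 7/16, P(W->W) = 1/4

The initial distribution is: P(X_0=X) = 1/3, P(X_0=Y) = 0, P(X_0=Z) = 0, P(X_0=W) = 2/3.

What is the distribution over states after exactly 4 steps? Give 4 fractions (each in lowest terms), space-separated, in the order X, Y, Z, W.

Answer: 6175/32768 30335/196608 11575/32768 59773/196608

Derivation:
Propagating the distribution step by step (d_{t+1} = d_t * P):
d_0 = (X=1/3, Y=0, Z=0, W=2/3)
  d_1[X] = 1/3*3/8 + 0*3/8 + 0*1/16 + 2/3*1/8 = 5/24
  d_1[Y] = 1/3*1/16 + 0*1/8 + 0*3/16 + 2/3*3/16 = 7/48
  d_1[Z] = 1/3*1/2 + 0*1/4 + 0*1/4 + 2/3*7/16 = 11/24
  d_1[W] = 1/3*1/16 + 0*1/4 + 0*1/2 + 2/3*1/4 = 3/16
d_1 = (X=5/24, Y=7/48, Z=11/24, W=3/16)
  d_2[X] = 5/24*3/8 + 7/48*3/8 + 11/24*1/16 + 3/16*1/8 = 71/384
  d_2[Y] = 5/24*1/16 + 7/48*1/8 + 11/24*3/16 + 3/16*3/16 = 39/256
  d_2[Z] = 5/24*1/2 + 7/48*1/4 + 11/24*1/4 + 3/16*7/16 = 259/768
  d_2[W] = 5/24*1/16 + 7/48*1/4 + 11/24*1/2 + 3/16*1/4 = 125/384
d_2 = (X=71/384, Y=39/256, Z=259/768, W=125/384)
  d_3[X] = 71/384*3/8 + 39/256*3/8 + 259/768*1/16 + 125/384*1/8 = 771/4096
  d_3[Y] = 71/384*1/16 + 39/256*1/8 + 259/768*3/16 + 125/384*3/16 = 1903/12288
  d_3[Z] = 71/384*1/2 + 39/256*1/4 + 259/768*1/4 + 125/384*7/16 = 2195/6144
  d_3[W] = 71/384*1/16 + 39/256*1/4 + 259/768*1/2 + 125/384*1/4 = 1841/6144
d_3 = (X=771/4096, Y=1903/12288, Z=2195/6144, W=1841/6144)
  d_4[X] = 771/4096*3/8 + 1903/12288*3/8 + 2195/6144*1/16 + 1841/6144*1/8 = 6175/32768
  d_4[Y] = 771/4096*1/16 + 1903/12288*1/8 + 2195/6144*3/16 + 1841/6144*3/16 = 30335/196608
  d_4[Z] = 771/4096*1/2 + 1903/12288*1/4 + 2195/6144*1/4 + 1841/6144*7/16 = 11575/32768
  d_4[W] = 771/4096*1/16 + 1903/12288*1/4 + 2195/6144*1/2 + 1841/6144*1/4 = 59773/196608
d_4 = (X=6175/32768, Y=30335/196608, Z=11575/32768, W=59773/196608)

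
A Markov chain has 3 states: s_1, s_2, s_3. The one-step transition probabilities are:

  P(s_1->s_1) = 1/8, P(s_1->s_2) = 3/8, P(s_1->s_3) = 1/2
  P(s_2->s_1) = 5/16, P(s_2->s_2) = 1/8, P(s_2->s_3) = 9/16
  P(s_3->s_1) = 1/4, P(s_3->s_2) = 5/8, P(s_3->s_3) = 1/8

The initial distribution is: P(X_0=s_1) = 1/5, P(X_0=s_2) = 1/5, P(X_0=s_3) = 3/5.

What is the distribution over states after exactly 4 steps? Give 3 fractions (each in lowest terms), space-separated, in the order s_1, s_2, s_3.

Propagating the distribution step by step (d_{t+1} = d_t * P):
d_0 = (s_1=1/5, s_2=1/5, s_3=3/5)
  d_1[s_1] = 1/5*1/8 + 1/5*5/16 + 3/5*1/4 = 19/80
  d_1[s_2] = 1/5*3/8 + 1/5*1/8 + 3/5*5/8 = 19/40
  d_1[s_3] = 1/5*1/2 + 1/5*9/16 + 3/5*1/8 = 23/80
d_1 = (s_1=19/80, s_2=19/40, s_3=23/80)
  d_2[s_1] = 19/80*1/8 + 19/40*5/16 + 23/80*1/4 = 1/4
  d_2[s_2] = 19/80*3/8 + 19/40*1/8 + 23/80*5/8 = 21/64
  d_2[s_3] = 19/80*1/2 + 19/40*9/16 + 23/80*1/8 = 27/64
d_2 = (s_1=1/4, s_2=21/64, s_3=27/64)
  d_3[s_1] = 1/4*1/8 + 21/64*5/16 + 27/64*1/4 = 245/1024
  d_3[s_2] = 1/4*3/8 + 21/64*1/8 + 27/64*5/8 = 51/128
  d_3[s_3] = 1/4*1/2 + 21/64*9/16 + 27/64*1/8 = 371/1024
d_3 = (s_1=245/1024, s_2=51/128, s_3=371/1024)
  d_4[s_1] = 245/1024*1/8 + 51/128*5/16 + 371/1024*1/4 = 2007/8192
  d_4[s_2] = 245/1024*3/8 + 51/128*1/8 + 371/1024*5/8 = 1499/4096
  d_4[s_3] = 245/1024*1/2 + 51/128*9/16 + 371/1024*1/8 = 3187/8192
d_4 = (s_1=2007/8192, s_2=1499/4096, s_3=3187/8192)

Answer: 2007/8192 1499/4096 3187/8192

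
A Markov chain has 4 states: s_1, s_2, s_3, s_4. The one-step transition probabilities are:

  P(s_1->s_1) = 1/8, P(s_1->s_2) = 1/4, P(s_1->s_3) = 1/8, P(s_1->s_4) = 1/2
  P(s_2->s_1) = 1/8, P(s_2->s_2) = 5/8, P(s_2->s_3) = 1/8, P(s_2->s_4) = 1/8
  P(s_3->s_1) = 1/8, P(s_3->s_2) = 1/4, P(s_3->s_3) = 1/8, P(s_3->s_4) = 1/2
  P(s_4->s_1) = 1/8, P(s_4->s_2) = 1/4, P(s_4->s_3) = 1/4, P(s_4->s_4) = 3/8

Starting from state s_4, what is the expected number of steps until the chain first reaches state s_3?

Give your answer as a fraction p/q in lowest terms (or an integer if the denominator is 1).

Let h_i = expected steps to first reach s_3 from state i.
Boundary: h_s_3 = 0.
First-step equations for the other states:
  h_s_1 = 1 + 1/8*h_s_1 + 1/4*h_s_2 + 1/8*h_s_3 + 1/2*h_s_4
  h_s_2 = 1 + 1/8*h_s_1 + 5/8*h_s_2 + 1/8*h_s_3 + 1/8*h_s_4
  h_s_4 = 1 + 1/8*h_s_1 + 1/4*h_s_2 + 1/4*h_s_3 + 3/8*h_s_4

Substituting h_s_3 = 0 and rearranging gives the linear system (I - Q) h = 1:
  [7/8, -1/4, -1/2] . (h_s_1, h_s_2, h_s_4) = 1
  [-1/8, 3/8, -1/8] . (h_s_1, h_s_2, h_s_4) = 1
  [-1/8, -1/4, 5/8] . (h_s_1, h_s_2, h_s_4) = 1

Solving yields:
  h_s_1 = 360/59
  h_s_2 = 384/59
  h_s_4 = 320/59

Starting state is s_4, so the expected hitting time is h_s_4 = 320/59.

Answer: 320/59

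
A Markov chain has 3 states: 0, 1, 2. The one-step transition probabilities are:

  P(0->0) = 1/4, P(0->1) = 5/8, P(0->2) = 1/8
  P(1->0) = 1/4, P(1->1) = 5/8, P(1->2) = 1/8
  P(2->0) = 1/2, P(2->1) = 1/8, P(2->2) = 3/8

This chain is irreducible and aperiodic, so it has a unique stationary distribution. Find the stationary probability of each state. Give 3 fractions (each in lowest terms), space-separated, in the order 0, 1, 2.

Answer: 7/24 13/24 1/6

Derivation:
The stationary distribution satisfies pi = pi * P, i.e.:
  pi_0 = 1/4*pi_0 + 1/4*pi_1 + 1/2*pi_2
  pi_1 = 5/8*pi_0 + 5/8*pi_1 + 1/8*pi_2
  pi_2 = 1/8*pi_0 + 1/8*pi_1 + 3/8*pi_2
with normalization: pi_0 + pi_1 + pi_2 = 1.

Using the first 2 balance equations plus normalization, the linear system A*pi = b is:
  [-3/4, 1/4, 1/2] . pi = 0
  [5/8, -3/8, 1/8] . pi = 0
  [1, 1, 1] . pi = 1

Solving yields:
  pi_0 = 7/24
  pi_1 = 13/24
  pi_2 = 1/6

Verification (pi * P):
  7/24*1/4 + 13/24*1/4 + 1/6*1/2 = 7/24 = pi_0  (ok)
  7/24*5/8 + 13/24*5/8 + 1/6*1/8 = 13/24 = pi_1  (ok)
  7/24*1/8 + 13/24*1/8 + 1/6*3/8 = 1/6 = pi_2  (ok)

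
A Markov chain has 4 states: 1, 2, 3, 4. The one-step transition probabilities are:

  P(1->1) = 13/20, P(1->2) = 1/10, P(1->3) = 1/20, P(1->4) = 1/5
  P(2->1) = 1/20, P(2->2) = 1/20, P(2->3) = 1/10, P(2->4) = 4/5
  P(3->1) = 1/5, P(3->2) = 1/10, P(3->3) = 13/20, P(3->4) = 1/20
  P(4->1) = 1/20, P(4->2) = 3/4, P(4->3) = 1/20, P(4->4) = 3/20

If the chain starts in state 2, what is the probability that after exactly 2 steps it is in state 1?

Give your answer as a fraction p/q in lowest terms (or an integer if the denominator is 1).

Computing P^2 by repeated multiplication:
P^1 =
  1: [13/20, 1/10, 1/20, 1/5]
  2: [1/20, 1/20, 1/10, 4/5]
  3: [1/5, 1/10, 13/20, 1/20]
  4: [1/20, 3/4, 1/20, 3/20]
P^2 =
  1: [179/400, 9/40, 17/200, 97/400]
  2: [19/200, 247/400, 9/80, 7/40]
  3: [107/400, 51/400, 89/200, 4/25]
  4: [7/80, 4/25, 47/400, 127/200]

(P^2)[2 -> 1] = 19/200

Answer: 19/200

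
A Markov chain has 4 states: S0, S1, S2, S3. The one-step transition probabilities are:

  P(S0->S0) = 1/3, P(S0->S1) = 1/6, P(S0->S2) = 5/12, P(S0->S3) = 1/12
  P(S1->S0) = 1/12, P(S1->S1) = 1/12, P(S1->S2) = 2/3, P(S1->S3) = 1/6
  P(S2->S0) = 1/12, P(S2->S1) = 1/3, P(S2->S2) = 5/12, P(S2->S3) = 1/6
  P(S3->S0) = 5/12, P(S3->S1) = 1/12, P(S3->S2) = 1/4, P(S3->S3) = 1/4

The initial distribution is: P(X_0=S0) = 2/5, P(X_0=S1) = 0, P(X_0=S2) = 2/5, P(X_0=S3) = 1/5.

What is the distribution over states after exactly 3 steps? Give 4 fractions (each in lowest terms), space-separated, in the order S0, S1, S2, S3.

Propagating the distribution step by step (d_{t+1} = d_t * P):
d_0 = (S0=2/5, S1=0, S2=2/5, S3=1/5)
  d_1[S0] = 2/5*1/3 + 0*1/12 + 2/5*1/12 + 1/5*5/12 = 1/4
  d_1[S1] = 2/5*1/6 + 0*1/12 + 2/5*1/3 + 1/5*1/12 = 13/60
  d_1[S2] = 2/5*5/12 + 0*2/3 + 2/5*5/12 + 1/5*1/4 = 23/60
  d_1[S3] = 2/5*1/12 + 0*1/6 + 2/5*1/6 + 1/5*1/4 = 3/20
d_1 = (S0=1/4, S1=13/60, S2=23/60, S3=3/20)
  d_2[S0] = 1/4*1/3 + 13/60*1/12 + 23/60*1/12 + 3/20*5/12 = 47/240
  d_2[S1] = 1/4*1/6 + 13/60*1/12 + 23/60*1/3 + 3/20*1/12 = 1/5
  d_2[S2] = 1/4*5/12 + 13/60*2/3 + 23/60*5/12 + 3/20*1/4 = 107/240
  d_2[S3] = 1/4*1/12 + 13/60*1/6 + 23/60*1/6 + 3/20*1/4 = 19/120
d_2 = (S0=47/240, S1=1/5, S2=107/240, S3=19/120)
  d_3[S0] = 47/240*1/3 + 1/5*1/12 + 107/240*1/12 + 19/120*5/12 = 533/2880
  d_3[S1] = 47/240*1/6 + 1/5*1/12 + 107/240*1/3 + 19/120*1/12 = 19/90
  d_3[S2] = 47/240*5/12 + 1/5*2/3 + 107/240*5/12 + 19/120*1/4 = 317/720
  d_3[S3] = 47/240*1/12 + 1/5*1/6 + 107/240*1/6 + 19/120*1/4 = 157/960
d_3 = (S0=533/2880, S1=19/90, S2=317/720, S3=157/960)

Answer: 533/2880 19/90 317/720 157/960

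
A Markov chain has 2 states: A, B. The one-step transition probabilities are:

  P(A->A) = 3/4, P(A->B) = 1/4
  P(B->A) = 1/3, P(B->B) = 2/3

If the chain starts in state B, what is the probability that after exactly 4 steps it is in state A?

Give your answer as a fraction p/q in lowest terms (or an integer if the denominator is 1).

Answer: 2873/5184

Derivation:
Computing P^4 by repeated multiplication:
P^1 =
  A: [3/4, 1/4]
  B: [1/3, 2/3]
P^2 =
  A: [31/48, 17/48]
  B: [17/36, 19/36]
P^3 =
  A: [347/576, 229/576]
  B: [229/432, 203/432]
P^4 =
  A: [4039/6912, 2873/6912]
  B: [2873/5184, 2311/5184]

(P^4)[B -> A] = 2873/5184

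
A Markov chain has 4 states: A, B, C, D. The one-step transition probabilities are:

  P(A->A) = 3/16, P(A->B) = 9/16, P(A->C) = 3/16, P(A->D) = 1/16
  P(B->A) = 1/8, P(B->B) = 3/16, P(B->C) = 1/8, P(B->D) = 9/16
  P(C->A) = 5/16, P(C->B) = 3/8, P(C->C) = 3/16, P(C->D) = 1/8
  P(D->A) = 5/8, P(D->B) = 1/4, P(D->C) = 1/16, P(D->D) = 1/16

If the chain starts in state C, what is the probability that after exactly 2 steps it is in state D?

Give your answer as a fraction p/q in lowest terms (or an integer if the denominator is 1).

Computing P^2 by repeated multiplication:
P^1 =
  A: [3/16, 9/16, 3/16, 1/16]
  B: [1/8, 3/16, 1/8, 9/16]
  C: [5/16, 3/8, 3/16, 1/8]
  D: [5/8, 1/4, 1/16, 1/16]
P^2 =
  A: [13/64, 19/64, 37/256, 91/256]
  B: [7/16, 75/256, 27/256, 21/128]
  C: [31/128, 89/256, 19/128, 67/256]
  D: [53/256, 7/16, 21/128, 49/256]

(P^2)[C -> D] = 67/256

Answer: 67/256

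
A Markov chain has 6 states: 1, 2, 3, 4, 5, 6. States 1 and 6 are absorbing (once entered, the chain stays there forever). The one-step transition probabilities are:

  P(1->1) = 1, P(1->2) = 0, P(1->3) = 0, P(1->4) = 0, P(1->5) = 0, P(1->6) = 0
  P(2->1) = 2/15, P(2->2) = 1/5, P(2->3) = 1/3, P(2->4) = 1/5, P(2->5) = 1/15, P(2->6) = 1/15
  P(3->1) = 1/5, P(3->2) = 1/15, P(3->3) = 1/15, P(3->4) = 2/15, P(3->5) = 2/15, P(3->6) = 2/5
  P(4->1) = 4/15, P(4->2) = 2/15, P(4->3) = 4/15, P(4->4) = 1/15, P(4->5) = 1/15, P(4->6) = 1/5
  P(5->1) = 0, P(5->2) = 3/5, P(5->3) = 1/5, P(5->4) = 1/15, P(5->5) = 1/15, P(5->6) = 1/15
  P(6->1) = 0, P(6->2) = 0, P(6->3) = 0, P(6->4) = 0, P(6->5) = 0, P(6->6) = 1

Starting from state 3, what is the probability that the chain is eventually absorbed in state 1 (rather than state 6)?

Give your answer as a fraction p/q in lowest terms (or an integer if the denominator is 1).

Let a_i = P(absorbed in 1 | start in state i).
Boundary conditions: a_1 = 1, a_6 = 0.
For each transient state i, a_i = sum_j P(i->j) * a_j:
  a_2 = 2/15*a_1 + 1/5*a_2 + 1/3*a_3 + 1/5*a_4 + 1/15*a_5 + 1/15*a_6
  a_3 = 1/5*a_1 + 1/15*a_2 + 1/15*a_3 + 2/15*a_4 + 2/15*a_5 + 2/5*a_6
  a_4 = 4/15*a_1 + 2/15*a_2 + 4/15*a_3 + 1/15*a_4 + 1/15*a_5 + 1/5*a_6
  a_5 = 0*a_1 + 3/5*a_2 + 1/5*a_3 + 1/15*a_4 + 1/15*a_5 + 1/15*a_6

Substituting a_1 = 1 and a_6 = 0, rearrange to (I - Q) a = r where r[i] = P(i -> 1):
  [4/5, -1/3, -1/5, -1/15] . (a_2, a_3, a_4, a_5) = 2/15
  [-1/15, 14/15, -2/15, -2/15] . (a_2, a_3, a_4, a_5) = 1/5
  [-2/15, -4/15, 14/15, -1/15] . (a_2, a_3, a_4, a_5) = 4/15
  [-3/5, -1/5, -1/15, 14/15] . (a_2, a_3, a_4, a_5) = 0

Solving yields:
  a_2 = 5797/11963
  a_3 = 9109/23926
  a_4 = 11827/23926
  a_5 = 5125/11963

Starting state is 3, so the absorption probability is a_3 = 9109/23926.

Answer: 9109/23926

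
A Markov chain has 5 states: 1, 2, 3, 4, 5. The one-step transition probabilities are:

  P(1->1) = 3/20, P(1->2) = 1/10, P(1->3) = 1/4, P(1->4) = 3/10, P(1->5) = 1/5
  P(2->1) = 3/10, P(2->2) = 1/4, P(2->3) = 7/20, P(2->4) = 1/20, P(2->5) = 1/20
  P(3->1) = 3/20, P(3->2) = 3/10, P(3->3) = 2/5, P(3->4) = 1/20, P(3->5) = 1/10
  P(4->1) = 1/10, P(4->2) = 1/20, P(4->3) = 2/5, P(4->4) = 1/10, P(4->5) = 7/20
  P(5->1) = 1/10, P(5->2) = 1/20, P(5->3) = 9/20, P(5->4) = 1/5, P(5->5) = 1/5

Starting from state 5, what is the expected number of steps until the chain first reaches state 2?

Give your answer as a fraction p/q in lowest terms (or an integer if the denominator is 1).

Let h_i = expected steps to first reach 2 from state i.
Boundary: h_2 = 0.
First-step equations for the other states:
  h_1 = 1 + 3/20*h_1 + 1/10*h_2 + 1/4*h_3 + 3/10*h_4 + 1/5*h_5
  h_3 = 1 + 3/20*h_1 + 3/10*h_2 + 2/5*h_3 + 1/20*h_4 + 1/10*h_5
  h_4 = 1 + 1/10*h_1 + 1/20*h_2 + 2/5*h_3 + 1/10*h_4 + 7/20*h_5
  h_5 = 1 + 1/10*h_1 + 1/20*h_2 + 9/20*h_3 + 1/5*h_4 + 1/5*h_5

Substituting h_2 = 0 and rearranging gives the linear system (I - Q) h = 1:
  [17/20, -1/4, -3/10, -1/5] . (h_1, h_3, h_4, h_5) = 1
  [-3/20, 3/5, -1/20, -1/10] . (h_1, h_3, h_4, h_5) = 1
  [-1/10, -2/5, 9/10, -7/20] . (h_1, h_3, h_4, h_5) = 1
  [-1/10, -9/20, -1/5, 4/5] . (h_1, h_3, h_4, h_5) = 1

Solving yields:
  h_1 = 58680/9151
  h_3 = 44660/9151
  h_4 = 59380/9151
  h_5 = 58740/9151

Starting state is 5, so the expected hitting time is h_5 = 58740/9151.

Answer: 58740/9151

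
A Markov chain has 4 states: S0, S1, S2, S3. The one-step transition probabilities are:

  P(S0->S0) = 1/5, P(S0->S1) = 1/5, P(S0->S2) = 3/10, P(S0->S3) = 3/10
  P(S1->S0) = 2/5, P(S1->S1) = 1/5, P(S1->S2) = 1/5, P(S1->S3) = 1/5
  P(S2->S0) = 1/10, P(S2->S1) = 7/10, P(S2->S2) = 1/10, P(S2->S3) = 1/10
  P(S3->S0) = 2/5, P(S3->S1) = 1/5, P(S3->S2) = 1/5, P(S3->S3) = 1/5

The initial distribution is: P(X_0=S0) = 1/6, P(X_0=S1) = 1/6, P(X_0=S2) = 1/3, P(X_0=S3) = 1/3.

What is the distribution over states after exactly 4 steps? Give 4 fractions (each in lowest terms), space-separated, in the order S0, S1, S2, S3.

Propagating the distribution step by step (d_{t+1} = d_t * P):
d_0 = (S0=1/6, S1=1/6, S2=1/3, S3=1/3)
  d_1[S0] = 1/6*1/5 + 1/6*2/5 + 1/3*1/10 + 1/3*2/5 = 4/15
  d_1[S1] = 1/6*1/5 + 1/6*1/5 + 1/3*7/10 + 1/3*1/5 = 11/30
  d_1[S2] = 1/6*3/10 + 1/6*1/5 + 1/3*1/10 + 1/3*1/5 = 11/60
  d_1[S3] = 1/6*3/10 + 1/6*1/5 + 1/3*1/10 + 1/3*1/5 = 11/60
d_1 = (S0=4/15, S1=11/30, S2=11/60, S3=11/60)
  d_2[S0] = 4/15*1/5 + 11/30*2/5 + 11/60*1/10 + 11/60*2/5 = 7/24
  d_2[S1] = 4/15*1/5 + 11/30*1/5 + 11/60*7/10 + 11/60*1/5 = 7/24
  d_2[S2] = 4/15*3/10 + 11/30*1/5 + 11/60*1/10 + 11/60*1/5 = 5/24
  d_2[S3] = 4/15*3/10 + 11/30*1/5 + 11/60*1/10 + 11/60*1/5 = 5/24
d_2 = (S0=7/24, S1=7/24, S2=5/24, S3=5/24)
  d_3[S0] = 7/24*1/5 + 7/24*2/5 + 5/24*1/10 + 5/24*2/5 = 67/240
  d_3[S1] = 7/24*1/5 + 7/24*1/5 + 5/24*7/10 + 5/24*1/5 = 73/240
  d_3[S2] = 7/24*3/10 + 7/24*1/5 + 5/24*1/10 + 5/24*1/5 = 5/24
  d_3[S3] = 7/24*3/10 + 7/24*1/5 + 5/24*1/10 + 5/24*1/5 = 5/24
d_3 = (S0=67/240, S1=73/240, S2=5/24, S3=5/24)
  d_4[S0] = 67/240*1/5 + 73/240*2/5 + 5/24*1/10 + 5/24*2/5 = 169/600
  d_4[S1] = 67/240*1/5 + 73/240*1/5 + 5/24*7/10 + 5/24*1/5 = 73/240
  d_4[S2] = 67/240*3/10 + 73/240*1/5 + 5/24*1/10 + 5/24*1/5 = 497/2400
  d_4[S3] = 67/240*3/10 + 73/240*1/5 + 5/24*1/10 + 5/24*1/5 = 497/2400
d_4 = (S0=169/600, S1=73/240, S2=497/2400, S3=497/2400)

Answer: 169/600 73/240 497/2400 497/2400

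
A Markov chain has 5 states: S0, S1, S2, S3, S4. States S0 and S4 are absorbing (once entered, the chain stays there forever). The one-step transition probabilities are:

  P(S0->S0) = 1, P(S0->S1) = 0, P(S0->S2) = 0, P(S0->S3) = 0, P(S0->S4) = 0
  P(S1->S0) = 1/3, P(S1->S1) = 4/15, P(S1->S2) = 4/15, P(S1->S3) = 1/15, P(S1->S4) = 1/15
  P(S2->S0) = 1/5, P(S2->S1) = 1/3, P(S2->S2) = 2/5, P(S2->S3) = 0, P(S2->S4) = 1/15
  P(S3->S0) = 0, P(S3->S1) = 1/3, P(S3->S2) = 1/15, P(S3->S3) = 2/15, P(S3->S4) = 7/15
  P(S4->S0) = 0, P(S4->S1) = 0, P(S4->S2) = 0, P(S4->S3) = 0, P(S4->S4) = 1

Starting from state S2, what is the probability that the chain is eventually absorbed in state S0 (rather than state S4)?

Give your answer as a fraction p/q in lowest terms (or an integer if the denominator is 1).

Answer: 739/977

Derivation:
Let a_i = P(absorbed in S0 | start in state i).
Boundary conditions: a_S0 = 1, a_S4 = 0.
For each transient state i, a_i = sum_j P(i->j) * a_j:
  a_S1 = 1/3*a_S0 + 4/15*a_S1 + 4/15*a_S2 + 1/15*a_S3 + 1/15*a_S4
  a_S2 = 1/5*a_S0 + 1/3*a_S1 + 2/5*a_S2 + 0*a_S3 + 1/15*a_S4
  a_S3 = 0*a_S0 + 1/3*a_S1 + 1/15*a_S2 + 2/15*a_S3 + 7/15*a_S4

Substituting a_S0 = 1 and a_S4 = 0, rearrange to (I - Q) a = r where r[i] = P(i -> S0):
  [11/15, -4/15, -1/15] . (a_S1, a_S2, a_S3) = 1/3
  [-1/3, 3/5, 0] . (a_S1, a_S2, a_S3) = 1/5
  [-1/3, -1/15, 13/15] . (a_S1, a_S2, a_S3) = 0

Solving yields:
  a_S1 = 744/977
  a_S2 = 739/977
  a_S3 = 343/977

Starting state is S2, so the absorption probability is a_S2 = 739/977.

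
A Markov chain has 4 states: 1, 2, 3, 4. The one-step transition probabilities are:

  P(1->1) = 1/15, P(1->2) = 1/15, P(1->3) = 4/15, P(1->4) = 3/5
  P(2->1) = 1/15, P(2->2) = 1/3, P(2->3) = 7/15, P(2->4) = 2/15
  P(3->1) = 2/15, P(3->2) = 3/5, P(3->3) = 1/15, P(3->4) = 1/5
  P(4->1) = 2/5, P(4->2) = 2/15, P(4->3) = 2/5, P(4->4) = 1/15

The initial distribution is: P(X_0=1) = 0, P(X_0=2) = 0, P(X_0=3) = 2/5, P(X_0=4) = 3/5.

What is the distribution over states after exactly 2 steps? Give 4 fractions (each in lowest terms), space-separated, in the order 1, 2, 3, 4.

Answer: 28/225 68/225 22/75 7/25

Derivation:
Propagating the distribution step by step (d_{t+1} = d_t * P):
d_0 = (1=0, 2=0, 3=2/5, 4=3/5)
  d_1[1] = 0*1/15 + 0*1/15 + 2/5*2/15 + 3/5*2/5 = 22/75
  d_1[2] = 0*1/15 + 0*1/3 + 2/5*3/5 + 3/5*2/15 = 8/25
  d_1[3] = 0*4/15 + 0*7/15 + 2/5*1/15 + 3/5*2/5 = 4/15
  d_1[4] = 0*3/5 + 0*2/15 + 2/5*1/5 + 3/5*1/15 = 3/25
d_1 = (1=22/75, 2=8/25, 3=4/15, 4=3/25)
  d_2[1] = 22/75*1/15 + 8/25*1/15 + 4/15*2/15 + 3/25*2/5 = 28/225
  d_2[2] = 22/75*1/15 + 8/25*1/3 + 4/15*3/5 + 3/25*2/15 = 68/225
  d_2[3] = 22/75*4/15 + 8/25*7/15 + 4/15*1/15 + 3/25*2/5 = 22/75
  d_2[4] = 22/75*3/5 + 8/25*2/15 + 4/15*1/5 + 3/25*1/15 = 7/25
d_2 = (1=28/225, 2=68/225, 3=22/75, 4=7/25)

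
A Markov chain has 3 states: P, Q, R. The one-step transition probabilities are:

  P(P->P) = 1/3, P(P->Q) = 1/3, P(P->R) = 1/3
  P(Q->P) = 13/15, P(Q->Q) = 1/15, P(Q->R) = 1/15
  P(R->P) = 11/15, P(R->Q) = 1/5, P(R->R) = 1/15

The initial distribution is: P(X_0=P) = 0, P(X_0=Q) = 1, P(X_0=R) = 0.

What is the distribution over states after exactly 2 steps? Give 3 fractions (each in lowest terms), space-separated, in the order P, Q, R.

Answer: 89/225 23/75 67/225

Derivation:
Propagating the distribution step by step (d_{t+1} = d_t * P):
d_0 = (P=0, Q=1, R=0)
  d_1[P] = 0*1/3 + 1*13/15 + 0*11/15 = 13/15
  d_1[Q] = 0*1/3 + 1*1/15 + 0*1/5 = 1/15
  d_1[R] = 0*1/3 + 1*1/15 + 0*1/15 = 1/15
d_1 = (P=13/15, Q=1/15, R=1/15)
  d_2[P] = 13/15*1/3 + 1/15*13/15 + 1/15*11/15 = 89/225
  d_2[Q] = 13/15*1/3 + 1/15*1/15 + 1/15*1/5 = 23/75
  d_2[R] = 13/15*1/3 + 1/15*1/15 + 1/15*1/15 = 67/225
d_2 = (P=89/225, Q=23/75, R=67/225)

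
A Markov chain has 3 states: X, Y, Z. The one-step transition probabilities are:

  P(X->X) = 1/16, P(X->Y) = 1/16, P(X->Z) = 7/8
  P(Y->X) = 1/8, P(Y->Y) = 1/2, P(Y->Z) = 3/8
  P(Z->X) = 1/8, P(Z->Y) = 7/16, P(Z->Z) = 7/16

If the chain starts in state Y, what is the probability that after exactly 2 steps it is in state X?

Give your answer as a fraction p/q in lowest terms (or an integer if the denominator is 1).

Answer: 15/128

Derivation:
Computing P^2 by repeated multiplication:
P^1 =
  X: [1/16, 1/16, 7/8]
  Y: [1/8, 1/2, 3/8]
  Z: [1/8, 7/16, 7/16]
P^2 =
  X: [31/256, 107/256, 59/128]
  Y: [15/128, 27/64, 59/128]
  Z: [15/128, 107/256, 119/256]

(P^2)[Y -> X] = 15/128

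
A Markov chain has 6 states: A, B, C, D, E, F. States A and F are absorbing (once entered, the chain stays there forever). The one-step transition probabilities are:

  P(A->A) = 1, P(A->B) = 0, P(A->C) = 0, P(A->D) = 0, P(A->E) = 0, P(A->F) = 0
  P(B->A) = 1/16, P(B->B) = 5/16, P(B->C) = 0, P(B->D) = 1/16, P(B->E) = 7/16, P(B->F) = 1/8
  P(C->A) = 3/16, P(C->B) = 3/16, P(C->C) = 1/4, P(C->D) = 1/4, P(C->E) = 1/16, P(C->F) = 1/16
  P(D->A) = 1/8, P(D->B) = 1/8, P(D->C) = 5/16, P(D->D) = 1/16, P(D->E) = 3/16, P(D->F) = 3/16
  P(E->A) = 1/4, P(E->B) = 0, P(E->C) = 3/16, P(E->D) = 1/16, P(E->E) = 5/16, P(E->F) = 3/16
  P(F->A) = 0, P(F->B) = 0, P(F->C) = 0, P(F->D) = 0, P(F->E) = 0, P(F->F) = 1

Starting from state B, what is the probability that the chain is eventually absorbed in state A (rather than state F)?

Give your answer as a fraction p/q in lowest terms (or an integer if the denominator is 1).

Answer: 451/899

Derivation:
Let a_i = P(absorbed in A | start in state i).
Boundary conditions: a_A = 1, a_F = 0.
For each transient state i, a_i = sum_j P(i->j) * a_j:
  a_B = 1/16*a_A + 5/16*a_B + 0*a_C + 1/16*a_D + 7/16*a_E + 1/8*a_F
  a_C = 3/16*a_A + 3/16*a_B + 1/4*a_C + 1/4*a_D + 1/16*a_E + 1/16*a_F
  a_D = 1/8*a_A + 1/8*a_B + 5/16*a_C + 1/16*a_D + 3/16*a_E + 3/16*a_F
  a_E = 1/4*a_A + 0*a_B + 3/16*a_C + 1/16*a_D + 5/16*a_E + 3/16*a_F

Substituting a_A = 1 and a_F = 0, rearrange to (I - Q) a = r where r[i] = P(i -> A):
  [11/16, 0, -1/16, -7/16] . (a_B, a_C, a_D, a_E) = 1/16
  [-3/16, 3/4, -1/4, -1/16] . (a_B, a_C, a_D, a_E) = 3/16
  [-1/8, -5/16, 15/16, -3/16] . (a_B, a_C, a_D, a_E) = 1/8
  [0, -3/16, -1/16, 11/16] . (a_B, a_C, a_D, a_E) = 1/4

Solving yields:
  a_B = 451/899
  a_C = 534/899
  a_D = 4148/8091
  a_E = 4630/8091

Starting state is B, so the absorption probability is a_B = 451/899.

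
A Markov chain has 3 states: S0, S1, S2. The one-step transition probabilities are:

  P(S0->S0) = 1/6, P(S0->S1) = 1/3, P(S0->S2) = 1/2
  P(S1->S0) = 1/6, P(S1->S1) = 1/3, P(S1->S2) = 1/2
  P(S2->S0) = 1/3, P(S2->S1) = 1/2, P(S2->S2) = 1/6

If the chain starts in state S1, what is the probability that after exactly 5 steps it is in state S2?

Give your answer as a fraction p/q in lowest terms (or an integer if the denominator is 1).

Computing P^5 by repeated multiplication:
P^1 =
  S0: [1/6, 1/3, 1/2]
  S1: [1/6, 1/3, 1/2]
  S2: [1/3, 1/2, 1/6]
P^2 =
  S0: [1/4, 5/12, 1/3]
  S1: [1/4, 5/12, 1/3]
  S2: [7/36, 13/36, 4/9]
P^3 =
  S0: [2/9, 7/18, 7/18]
  S1: [2/9, 7/18, 7/18]
  S2: [13/54, 11/27, 19/54]
P^4 =
  S0: [25/108, 43/108, 10/27]
  S1: [25/108, 43/108, 10/27]
  S2: [73/324, 127/324, 31/81]
P^5 =
  S0: [37/162, 32/81, 61/162]
  S1: [37/162, 32/81, 61/162]
  S2: [56/243, 193/486, 181/486]

(P^5)[S1 -> S2] = 61/162

Answer: 61/162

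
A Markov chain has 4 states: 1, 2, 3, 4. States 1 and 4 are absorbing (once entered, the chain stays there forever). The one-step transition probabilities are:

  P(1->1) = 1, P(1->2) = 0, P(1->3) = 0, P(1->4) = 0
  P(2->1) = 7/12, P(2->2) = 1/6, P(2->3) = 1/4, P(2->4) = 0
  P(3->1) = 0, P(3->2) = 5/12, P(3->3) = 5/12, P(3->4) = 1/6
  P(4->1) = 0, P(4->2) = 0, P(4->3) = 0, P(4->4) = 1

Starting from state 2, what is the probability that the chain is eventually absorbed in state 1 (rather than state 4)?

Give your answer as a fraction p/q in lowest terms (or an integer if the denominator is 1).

Let a_i = P(absorbed in 1 | start in state i).
Boundary conditions: a_1 = 1, a_4 = 0.
For each transient state i, a_i = sum_j P(i->j) * a_j:
  a_2 = 7/12*a_1 + 1/6*a_2 + 1/4*a_3 + 0*a_4
  a_3 = 0*a_1 + 5/12*a_2 + 5/12*a_3 + 1/6*a_4

Substituting a_1 = 1 and a_4 = 0, rearrange to (I - Q) a = r where r[i] = P(i -> 1):
  [5/6, -1/4] . (a_2, a_3) = 7/12
  [-5/12, 7/12] . (a_2, a_3) = 0

Solving yields:
  a_2 = 49/55
  a_3 = 7/11

Starting state is 2, so the absorption probability is a_2 = 49/55.

Answer: 49/55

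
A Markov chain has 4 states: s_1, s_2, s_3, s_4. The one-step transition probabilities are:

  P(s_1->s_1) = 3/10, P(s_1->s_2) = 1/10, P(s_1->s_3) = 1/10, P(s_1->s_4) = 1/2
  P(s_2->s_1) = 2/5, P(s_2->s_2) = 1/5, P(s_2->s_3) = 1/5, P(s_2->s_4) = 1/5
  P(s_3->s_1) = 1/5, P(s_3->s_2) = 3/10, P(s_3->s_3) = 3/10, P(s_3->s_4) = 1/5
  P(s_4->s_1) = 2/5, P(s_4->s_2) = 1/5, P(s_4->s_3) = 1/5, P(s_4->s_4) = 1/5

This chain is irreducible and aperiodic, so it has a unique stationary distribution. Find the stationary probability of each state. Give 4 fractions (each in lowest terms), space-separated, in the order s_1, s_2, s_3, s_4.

Answer: 32/97 18/97 18/97 29/97

Derivation:
The stationary distribution satisfies pi = pi * P, i.e.:
  pi_s_1 = 3/10*pi_s_1 + 2/5*pi_s_2 + 1/5*pi_s_3 + 2/5*pi_s_4
  pi_s_2 = 1/10*pi_s_1 + 1/5*pi_s_2 + 3/10*pi_s_3 + 1/5*pi_s_4
  pi_s_3 = 1/10*pi_s_1 + 1/5*pi_s_2 + 3/10*pi_s_3 + 1/5*pi_s_4
  pi_s_4 = 1/2*pi_s_1 + 1/5*pi_s_2 + 1/5*pi_s_3 + 1/5*pi_s_4
with normalization: pi_s_1 + pi_s_2 + pi_s_3 + pi_s_4 = 1.

Using the first 3 balance equations plus normalization, the linear system A*pi = b is:
  [-7/10, 2/5, 1/5, 2/5] . pi = 0
  [1/10, -4/5, 3/10, 1/5] . pi = 0
  [1/10, 1/5, -7/10, 1/5] . pi = 0
  [1, 1, 1, 1] . pi = 1

Solving yields:
  pi_s_1 = 32/97
  pi_s_2 = 18/97
  pi_s_3 = 18/97
  pi_s_4 = 29/97

Verification (pi * P):
  32/97*3/10 + 18/97*2/5 + 18/97*1/5 + 29/97*2/5 = 32/97 = pi_s_1  (ok)
  32/97*1/10 + 18/97*1/5 + 18/97*3/10 + 29/97*1/5 = 18/97 = pi_s_2  (ok)
  32/97*1/10 + 18/97*1/5 + 18/97*3/10 + 29/97*1/5 = 18/97 = pi_s_3  (ok)
  32/97*1/2 + 18/97*1/5 + 18/97*1/5 + 29/97*1/5 = 29/97 = pi_s_4  (ok)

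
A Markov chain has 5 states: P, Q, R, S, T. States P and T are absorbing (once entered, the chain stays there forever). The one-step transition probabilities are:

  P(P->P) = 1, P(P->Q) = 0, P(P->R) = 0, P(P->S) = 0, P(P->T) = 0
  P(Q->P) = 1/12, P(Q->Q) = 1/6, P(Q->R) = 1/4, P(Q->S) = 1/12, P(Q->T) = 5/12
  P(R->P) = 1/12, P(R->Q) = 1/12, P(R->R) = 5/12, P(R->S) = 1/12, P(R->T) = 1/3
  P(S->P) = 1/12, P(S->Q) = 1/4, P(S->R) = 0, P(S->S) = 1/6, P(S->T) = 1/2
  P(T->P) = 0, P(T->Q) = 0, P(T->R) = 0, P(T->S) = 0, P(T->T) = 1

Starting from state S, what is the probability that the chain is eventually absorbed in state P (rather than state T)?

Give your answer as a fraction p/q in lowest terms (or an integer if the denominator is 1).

Let a_i = P(absorbed in P | start in state i).
Boundary conditions: a_P = 1, a_T = 0.
For each transient state i, a_i = sum_j P(i->j) * a_j:
  a_Q = 1/12*a_P + 1/6*a_Q + 1/4*a_R + 1/12*a_S + 5/12*a_T
  a_R = 1/12*a_P + 1/12*a_Q + 5/12*a_R + 1/12*a_S + 1/3*a_T
  a_S = 1/12*a_P + 1/4*a_Q + 0*a_R + 1/6*a_S + 1/2*a_T

Substituting a_P = 1 and a_T = 0, rearrange to (I - Q) a = r where r[i] = P(i -> P):
  [5/6, -1/4, -1/12] . (a_Q, a_R, a_S) = 1/12
  [-1/12, 7/12, -1/12] . (a_Q, a_R, a_S) = 1/12
  [-1/4, 0, 5/6] . (a_Q, a_R, a_S) = 1/12

Solving yields:
  a_Q = 11/64
  a_R = 121/640
  a_S = 97/640

Starting state is S, so the absorption probability is a_S = 97/640.

Answer: 97/640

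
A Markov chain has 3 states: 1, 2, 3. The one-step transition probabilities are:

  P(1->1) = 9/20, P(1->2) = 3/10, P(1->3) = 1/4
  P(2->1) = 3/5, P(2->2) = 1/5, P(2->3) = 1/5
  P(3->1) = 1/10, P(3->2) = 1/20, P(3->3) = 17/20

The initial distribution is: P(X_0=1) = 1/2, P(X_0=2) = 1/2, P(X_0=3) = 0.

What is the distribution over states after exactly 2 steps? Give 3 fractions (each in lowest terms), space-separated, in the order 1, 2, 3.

Propagating the distribution step by step (d_{t+1} = d_t * P):
d_0 = (1=1/2, 2=1/2, 3=0)
  d_1[1] = 1/2*9/20 + 1/2*3/5 + 0*1/10 = 21/40
  d_1[2] = 1/2*3/10 + 1/2*1/5 + 0*1/20 = 1/4
  d_1[3] = 1/2*1/4 + 1/2*1/5 + 0*17/20 = 9/40
d_1 = (1=21/40, 2=1/4, 3=9/40)
  d_2[1] = 21/40*9/20 + 1/4*3/5 + 9/40*1/10 = 327/800
  d_2[2] = 21/40*3/10 + 1/4*1/5 + 9/40*1/20 = 7/32
  d_2[3] = 21/40*1/4 + 1/4*1/5 + 9/40*17/20 = 149/400
d_2 = (1=327/800, 2=7/32, 3=149/400)

Answer: 327/800 7/32 149/400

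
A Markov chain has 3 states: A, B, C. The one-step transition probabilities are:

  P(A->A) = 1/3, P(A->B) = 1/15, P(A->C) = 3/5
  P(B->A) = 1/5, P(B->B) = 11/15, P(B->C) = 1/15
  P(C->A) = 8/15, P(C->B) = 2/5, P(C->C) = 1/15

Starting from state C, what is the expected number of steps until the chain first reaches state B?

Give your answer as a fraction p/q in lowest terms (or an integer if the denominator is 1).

Answer: 135/34

Derivation:
Let h_i = expected steps to first reach B from state i.
Boundary: h_B = 0.
First-step equations for the other states:
  h_A = 1 + 1/3*h_A + 1/15*h_B + 3/5*h_C
  h_C = 1 + 8/15*h_A + 2/5*h_B + 1/15*h_C

Substituting h_B = 0 and rearranging gives the linear system (I - Q) h = 1:
  [2/3, -3/5] . (h_A, h_C) = 1
  [-8/15, 14/15] . (h_A, h_C) = 1

Solving yields:
  h_A = 345/68
  h_C = 135/34

Starting state is C, so the expected hitting time is h_C = 135/34.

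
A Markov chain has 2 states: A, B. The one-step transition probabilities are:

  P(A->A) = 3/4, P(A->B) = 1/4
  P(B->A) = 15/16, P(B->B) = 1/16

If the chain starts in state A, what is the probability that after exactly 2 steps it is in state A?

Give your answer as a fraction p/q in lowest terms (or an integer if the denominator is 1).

Computing P^2 by repeated multiplication:
P^1 =
  A: [3/4, 1/4]
  B: [15/16, 1/16]
P^2 =
  A: [51/64, 13/64]
  B: [195/256, 61/256]

(P^2)[A -> A] = 51/64

Answer: 51/64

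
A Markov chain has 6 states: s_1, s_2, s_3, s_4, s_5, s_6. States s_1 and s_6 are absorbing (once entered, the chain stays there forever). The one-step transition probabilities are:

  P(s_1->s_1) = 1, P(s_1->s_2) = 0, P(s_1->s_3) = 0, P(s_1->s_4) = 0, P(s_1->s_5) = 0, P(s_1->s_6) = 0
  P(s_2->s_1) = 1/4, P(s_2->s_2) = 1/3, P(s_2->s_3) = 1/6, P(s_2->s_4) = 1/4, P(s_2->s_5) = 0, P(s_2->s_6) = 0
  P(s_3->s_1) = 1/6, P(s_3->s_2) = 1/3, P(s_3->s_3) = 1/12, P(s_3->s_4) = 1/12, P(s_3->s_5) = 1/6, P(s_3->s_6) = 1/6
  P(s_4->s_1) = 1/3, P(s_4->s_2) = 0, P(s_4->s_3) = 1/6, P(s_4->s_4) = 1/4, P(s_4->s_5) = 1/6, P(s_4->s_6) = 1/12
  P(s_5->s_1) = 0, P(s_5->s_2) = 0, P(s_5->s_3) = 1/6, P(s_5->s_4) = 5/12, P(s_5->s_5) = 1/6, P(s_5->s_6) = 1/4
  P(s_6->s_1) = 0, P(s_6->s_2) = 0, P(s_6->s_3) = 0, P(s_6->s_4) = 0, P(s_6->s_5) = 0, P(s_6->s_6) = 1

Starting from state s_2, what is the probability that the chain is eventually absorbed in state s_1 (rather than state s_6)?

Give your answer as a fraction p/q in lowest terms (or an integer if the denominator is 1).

Let a_i = P(absorbed in s_1 | start in state i).
Boundary conditions: a_s_1 = 1, a_s_6 = 0.
For each transient state i, a_i = sum_j P(i->j) * a_j:
  a_s_2 = 1/4*a_s_1 + 1/3*a_s_2 + 1/6*a_s_3 + 1/4*a_s_4 + 0*a_s_5 + 0*a_s_6
  a_s_3 = 1/6*a_s_1 + 1/3*a_s_2 + 1/12*a_s_3 + 1/12*a_s_4 + 1/6*a_s_5 + 1/6*a_s_6
  a_s_4 = 1/3*a_s_1 + 0*a_s_2 + 1/6*a_s_3 + 1/4*a_s_4 + 1/6*a_s_5 + 1/12*a_s_6
  a_s_5 = 0*a_s_1 + 0*a_s_2 + 1/6*a_s_3 + 5/12*a_s_4 + 1/6*a_s_5 + 1/4*a_s_6

Substituting a_s_1 = 1 and a_s_6 = 0, rearrange to (I - Q) a = r where r[i] = P(i -> s_1):
  [2/3, -1/6, -1/4, 0] . (a_s_2, a_s_3, a_s_4, a_s_5) = 1/4
  [-1/3, 11/12, -1/12, -1/6] . (a_s_2, a_s_3, a_s_4, a_s_5) = 1/6
  [0, -1/6, 3/4, -1/6] . (a_s_2, a_s_3, a_s_4, a_s_5) = 1/3
  [0, -1/6, -5/12, 5/6] . (a_s_2, a_s_3, a_s_4, a_s_5) = 0

Solving yields:
  a_s_2 = 179/228
  a_s_3 = 35/57
  a_s_4 = 13/19
  a_s_5 = 53/114

Starting state is s_2, so the absorption probability is a_s_2 = 179/228.

Answer: 179/228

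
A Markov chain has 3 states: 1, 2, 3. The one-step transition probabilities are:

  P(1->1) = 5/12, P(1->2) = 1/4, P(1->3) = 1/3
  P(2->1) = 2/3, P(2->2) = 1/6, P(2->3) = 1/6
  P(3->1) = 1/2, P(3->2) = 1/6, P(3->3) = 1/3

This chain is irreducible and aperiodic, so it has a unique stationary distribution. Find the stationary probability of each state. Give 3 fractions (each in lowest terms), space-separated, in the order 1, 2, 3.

The stationary distribution satisfies pi = pi * P, i.e.:
  pi_1 = 5/12*pi_1 + 2/3*pi_2 + 1/2*pi_3
  pi_2 = 1/4*pi_1 + 1/6*pi_2 + 1/6*pi_3
  pi_3 = 1/3*pi_1 + 1/6*pi_2 + 1/3*pi_3
with normalization: pi_1 + pi_2 + pi_3 = 1.

Using the first 2 balance equations plus normalization, the linear system A*pi = b is:
  [-7/12, 2/3, 1/2] . pi = 0
  [1/4, -5/6, 1/6] . pi = 0
  [1, 1, 1] . pi = 1

Solving yields:
  pi_1 = 38/77
  pi_2 = 16/77
  pi_3 = 23/77

Verification (pi * P):
  38/77*5/12 + 16/77*2/3 + 23/77*1/2 = 38/77 = pi_1  (ok)
  38/77*1/4 + 16/77*1/6 + 23/77*1/6 = 16/77 = pi_2  (ok)
  38/77*1/3 + 16/77*1/6 + 23/77*1/3 = 23/77 = pi_3  (ok)

Answer: 38/77 16/77 23/77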